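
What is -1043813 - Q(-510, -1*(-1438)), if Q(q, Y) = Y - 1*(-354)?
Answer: -1045605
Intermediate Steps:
Q(q, Y) = 354 + Y (Q(q, Y) = Y + 354 = 354 + Y)
-1043813 - Q(-510, -1*(-1438)) = -1043813 - (354 - 1*(-1438)) = -1043813 - (354 + 1438) = -1043813 - 1*1792 = -1043813 - 1792 = -1045605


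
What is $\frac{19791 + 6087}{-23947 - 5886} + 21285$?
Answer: $\frac{634969527}{29833} \approx 21284.0$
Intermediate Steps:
$\frac{19791 + 6087}{-23947 - 5886} + 21285 = \frac{25878}{-29833} + 21285 = 25878 \left(- \frac{1}{29833}\right) + 21285 = - \frac{25878}{29833} + 21285 = \frac{634969527}{29833}$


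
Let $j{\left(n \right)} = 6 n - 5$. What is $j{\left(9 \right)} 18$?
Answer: $882$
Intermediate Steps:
$j{\left(n \right)} = -5 + 6 n$
$j{\left(9 \right)} 18 = \left(-5 + 6 \cdot 9\right) 18 = \left(-5 + 54\right) 18 = 49 \cdot 18 = 882$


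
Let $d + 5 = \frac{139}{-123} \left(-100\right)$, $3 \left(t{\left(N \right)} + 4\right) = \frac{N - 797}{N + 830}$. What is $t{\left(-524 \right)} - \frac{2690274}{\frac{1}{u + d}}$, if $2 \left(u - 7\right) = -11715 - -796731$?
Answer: $- \frac{39755644505674433}{37638} \approx -1.0563 \cdot 10^{12}$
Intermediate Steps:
$t{\left(N \right)} = -4 + \frac{-797 + N}{3 \left(830 + N\right)}$ ($t{\left(N \right)} = -4 + \frac{\left(N - 797\right) \frac{1}{N + 830}}{3} = -4 + \frac{\left(-797 + N\right) \frac{1}{830 + N}}{3} = -4 + \frac{\frac{1}{830 + N} \left(-797 + N\right)}{3} = -4 + \frac{-797 + N}{3 \left(830 + N\right)}$)
$u = 392515$ ($u = 7 + \frac{-11715 - -796731}{2} = 7 + \frac{-11715 + 796731}{2} = 7 + \frac{1}{2} \cdot 785016 = 7 + 392508 = 392515$)
$d = \frac{13285}{123}$ ($d = -5 + \frac{139}{-123} \left(-100\right) = -5 + 139 \left(- \frac{1}{123}\right) \left(-100\right) = -5 - - \frac{13900}{123} = -5 + \frac{13900}{123} = \frac{13285}{123} \approx 108.01$)
$t{\left(-524 \right)} - \frac{2690274}{\frac{1}{u + d}} = \frac{-10757 - -5764}{3 \left(830 - 524\right)} - \frac{2690274}{\frac{1}{392515 + \frac{13285}{123}}} = \frac{-10757 + 5764}{3 \cdot 306} - \frac{2690274}{\frac{1}{\frac{48292630}{123}}} = \frac{1}{3} \cdot \frac{1}{306} \left(-4993\right) - \frac{2690274}{\frac{123}{48292630}} = - \frac{4993}{918} - \frac{43306802293540}{41} = - \frac{39755644505674433}{37638}$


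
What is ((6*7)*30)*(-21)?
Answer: -26460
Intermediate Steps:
((6*7)*30)*(-21) = (42*30)*(-21) = 1260*(-21) = -26460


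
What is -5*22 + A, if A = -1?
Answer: -111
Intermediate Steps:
-5*22 + A = -5*22 - 1 = -110 - 1 = -111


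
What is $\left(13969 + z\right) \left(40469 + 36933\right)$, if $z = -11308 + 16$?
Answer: $207205154$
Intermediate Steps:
$z = -11292$
$\left(13969 + z\right) \left(40469 + 36933\right) = \left(13969 - 11292\right) \left(40469 + 36933\right) = 2677 \cdot 77402 = 207205154$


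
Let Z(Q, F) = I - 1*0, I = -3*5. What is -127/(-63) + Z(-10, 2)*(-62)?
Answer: 58717/63 ≈ 932.02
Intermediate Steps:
I = -15
Z(Q, F) = -15 (Z(Q, F) = -15 - 1*0 = -15 + 0 = -15)
-127/(-63) + Z(-10, 2)*(-62) = -127/(-63) - 15*(-62) = -127*(-1/63) + 930 = 127/63 + 930 = 58717/63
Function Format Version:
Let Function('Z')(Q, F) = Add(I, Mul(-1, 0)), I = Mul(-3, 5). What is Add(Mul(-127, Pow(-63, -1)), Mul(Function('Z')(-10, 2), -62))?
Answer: Rational(58717, 63) ≈ 932.02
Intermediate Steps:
I = -15
Function('Z')(Q, F) = -15 (Function('Z')(Q, F) = Add(-15, Mul(-1, 0)) = Add(-15, 0) = -15)
Add(Mul(-127, Pow(-63, -1)), Mul(Function('Z')(-10, 2), -62)) = Add(Mul(-127, Pow(-63, -1)), Mul(-15, -62)) = Add(Mul(-127, Rational(-1, 63)), 930) = Add(Rational(127, 63), 930) = Rational(58717, 63)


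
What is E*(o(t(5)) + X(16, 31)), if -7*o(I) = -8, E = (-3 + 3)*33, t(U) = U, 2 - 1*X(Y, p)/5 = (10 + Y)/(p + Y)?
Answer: 0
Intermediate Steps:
X(Y, p) = 10 - 5*(10 + Y)/(Y + p) (X(Y, p) = 10 - 5*(10 + Y)/(p + Y) = 10 - 5*(10 + Y)/(Y + p))
E = 0 (E = 0*33 = 0)
o(I) = 8/7 (o(I) = -⅐*(-8) = 8/7)
E*(o(t(5)) + X(16, 31)) = 0*(8/7 + 5*(-10 + 16 + 2*31)/(16 + 31)) = 0*(8/7 + 5*(-10 + 16 + 62)/47) = 0*(8/7 + 5*(1/47)*68) = 0*(8/7 + 340/47) = 0*(2756/329) = 0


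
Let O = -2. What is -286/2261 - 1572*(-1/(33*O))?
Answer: -595528/24871 ≈ -23.945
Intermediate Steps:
-286/2261 - 1572*(-1/(33*O)) = -286/2261 - 1572/(-2*11*(-3)) = -286*1/2261 - 1572/((-22*(-3))) = -286/2261 - 1572/66 = -286/2261 - 1572*1/66 = -286/2261 - 262/11 = -595528/24871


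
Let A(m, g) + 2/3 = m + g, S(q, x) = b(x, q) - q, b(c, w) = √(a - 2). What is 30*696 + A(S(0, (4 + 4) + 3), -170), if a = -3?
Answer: 62128/3 + I*√5 ≈ 20709.0 + 2.2361*I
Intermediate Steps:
b(c, w) = I*√5 (b(c, w) = √(-3 - 2) = √(-5) = I*√5)
S(q, x) = -q + I*√5 (S(q, x) = I*√5 - q = -q + I*√5)
A(m, g) = -⅔ + g + m (A(m, g) = -⅔ + (m + g) = -⅔ + (g + m) = -⅔ + g + m)
30*696 + A(S(0, (4 + 4) + 3), -170) = 30*696 + (-⅔ - 170 + (-1*0 + I*√5)) = 20880 + (-⅔ - 170 + (0 + I*√5)) = 20880 + (-⅔ - 170 + I*√5) = 20880 + (-512/3 + I*√5) = 62128/3 + I*√5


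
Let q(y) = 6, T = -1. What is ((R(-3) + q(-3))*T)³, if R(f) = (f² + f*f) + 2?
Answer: -17576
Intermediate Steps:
R(f) = 2 + 2*f² (R(f) = (f² + f²) + 2 = 2*f² + 2 = 2 + 2*f²)
((R(-3) + q(-3))*T)³ = (((2 + 2*(-3)²) + 6)*(-1))³ = (((2 + 2*9) + 6)*(-1))³ = (((2 + 18) + 6)*(-1))³ = ((20 + 6)*(-1))³ = (26*(-1))³ = (-26)³ = -17576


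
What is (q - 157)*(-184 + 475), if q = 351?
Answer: 56454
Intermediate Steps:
(q - 157)*(-184 + 475) = (351 - 157)*(-184 + 475) = 194*291 = 56454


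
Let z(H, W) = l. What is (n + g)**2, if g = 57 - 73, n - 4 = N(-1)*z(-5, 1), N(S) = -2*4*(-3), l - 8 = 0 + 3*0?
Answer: 32400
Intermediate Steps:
l = 8 (l = 8 + (0 + 3*0) = 8 + (0 + 0) = 8 + 0 = 8)
z(H, W) = 8
N(S) = 24 (N(S) = -8*(-3) = 24)
n = 196 (n = 4 + 24*8 = 4 + 192 = 196)
g = -16
(n + g)**2 = (196 - 16)**2 = 180**2 = 32400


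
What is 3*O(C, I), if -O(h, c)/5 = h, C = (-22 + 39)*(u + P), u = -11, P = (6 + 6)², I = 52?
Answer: -33915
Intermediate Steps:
P = 144 (P = 12² = 144)
C = 2261 (C = (-22 + 39)*(-11 + 144) = 17*133 = 2261)
O(h, c) = -5*h
3*O(C, I) = 3*(-5*2261) = 3*(-11305) = -33915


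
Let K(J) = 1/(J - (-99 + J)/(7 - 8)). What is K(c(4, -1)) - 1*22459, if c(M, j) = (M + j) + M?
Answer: -1909016/85 ≈ -22459.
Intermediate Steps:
c(M, j) = j + 2*M
K(J) = 1/(-99 + 2*J) (K(J) = 1/(J - (-99 + J)/(-1)) = 1/(J - (-99 + J)*(-1)) = 1/(J - (99 - J)) = 1/(J + (-99 + J)) = 1/(-99 + 2*J))
K(c(4, -1)) - 1*22459 = 1/(-99 + 2*(-1 + 2*4)) - 1*22459 = 1/(-99 + 2*(-1 + 8)) - 22459 = 1/(-99 + 2*7) - 22459 = 1/(-99 + 14) - 22459 = 1/(-85) - 22459 = -1/85 - 22459 = -1909016/85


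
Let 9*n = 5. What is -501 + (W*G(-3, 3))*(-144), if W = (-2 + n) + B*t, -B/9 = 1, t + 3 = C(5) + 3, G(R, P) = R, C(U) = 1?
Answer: -5013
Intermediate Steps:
n = 5/9 (n = (1/9)*5 = 5/9 ≈ 0.55556)
t = 1 (t = -3 + (1 + 3) = -3 + 4 = 1)
B = -9 (B = -9*1 = -9)
W = -94/9 (W = (-2 + 5/9) - 9*1 = -13/9 - 9 = -94/9 ≈ -10.444)
-501 + (W*G(-3, 3))*(-144) = -501 - 94/9*(-3)*(-144) = -501 + (94/3)*(-144) = -501 - 4512 = -5013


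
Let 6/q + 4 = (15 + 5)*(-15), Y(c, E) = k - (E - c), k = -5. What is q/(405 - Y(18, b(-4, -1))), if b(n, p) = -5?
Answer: -1/19608 ≈ -5.1000e-5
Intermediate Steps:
Y(c, E) = -5 + c - E (Y(c, E) = -5 - (E - c) = -5 + (c - E) = -5 + c - E)
q = -3/152 (q = 6/(-4 + (15 + 5)*(-15)) = 6/(-4 + 20*(-15)) = 6/(-4 - 300) = 6/(-304) = 6*(-1/304) = -3/152 ≈ -0.019737)
q/(405 - Y(18, b(-4, -1))) = -3/(152*(405 - (-5 + 18 - 1*(-5)))) = -3/(152*(405 - (-5 + 18 + 5))) = -3/(152*(405 - 1*18)) = -3/(152*(405 - 18)) = -3/152/387 = -3/152*1/387 = -1/19608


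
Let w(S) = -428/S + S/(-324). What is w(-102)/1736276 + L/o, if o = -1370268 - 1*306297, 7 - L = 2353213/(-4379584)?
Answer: -11424496015457/6020304235531101120 ≈ -1.8977e-6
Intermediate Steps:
w(S) = -428/S - S/324 (w(S) = -428/S + S*(-1/324) = -428/S - S/324)
L = 33010301/4379584 (L = 7 - 2353213/(-4379584) = 7 - 2353213*(-1)/4379584 = 7 - 1*(-2353213/4379584) = 7 + 2353213/4379584 = 33010301/4379584 ≈ 7.5373)
o = -1676565 (o = -1370268 - 306297 = -1676565)
w(-102)/1736276 + L/o = (-428/(-102) - 1/324*(-102))/1736276 + (33010301/4379584)/(-1676565) = (-428*(-1/102) + 17/54)*(1/1736276) + (33010301/4379584)*(-1/1676565) = (214/51 + 17/54)*(1/1736276) - 33010301/7342657248960 = (4141/918)*(1/1736276) - 33010301/7342657248960 = 4141/1593901368 - 33010301/7342657248960 = -11424496015457/6020304235531101120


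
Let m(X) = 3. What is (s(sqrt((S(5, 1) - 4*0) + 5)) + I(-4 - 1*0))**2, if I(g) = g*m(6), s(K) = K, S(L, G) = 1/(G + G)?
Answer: (24 - sqrt(22))**2/4 ≈ 93.215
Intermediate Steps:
S(L, G) = 1/(2*G)
I(g) = 3*g (I(g) = g*3 = 3*g)
(s(sqrt((S(5, 1) - 4*0) + 5)) + I(-4 - 1*0))**2 = (sqrt(((1/2)/1 - 4*0) + 5) + 3*(-4 - 1*0))**2 = (sqrt(((1/2)*1 + 0) + 5) + 3*(-4 + 0))**2 = (sqrt((1/2 + 0) + 5) + 3*(-4))**2 = (sqrt(1/2 + 5) - 12)**2 = (sqrt(11/2) - 12)**2 = (sqrt(22)/2 - 12)**2 = (-12 + sqrt(22)/2)**2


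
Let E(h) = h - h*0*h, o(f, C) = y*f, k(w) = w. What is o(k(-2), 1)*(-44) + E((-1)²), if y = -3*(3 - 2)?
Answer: -263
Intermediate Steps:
y = -3 (y = -3*1 = -3)
o(f, C) = -3*f
E(h) = h (E(h) = h - 0*h = h - 1*0 = h + 0 = h)
o(k(-2), 1)*(-44) + E((-1)²) = -3*(-2)*(-44) + (-1)² = 6*(-44) + 1 = -264 + 1 = -263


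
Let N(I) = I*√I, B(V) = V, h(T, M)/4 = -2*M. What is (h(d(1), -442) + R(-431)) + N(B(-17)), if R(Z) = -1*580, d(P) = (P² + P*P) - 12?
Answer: 2956 - 17*I*√17 ≈ 2956.0 - 70.093*I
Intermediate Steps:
d(P) = -12 + 2*P² (d(P) = (P² + P²) - 12 = 2*P² - 12 = -12 + 2*P²)
h(T, M) = -8*M (h(T, M) = 4*(-2*M) = -8*M)
R(Z) = -580
N(I) = I^(3/2)
(h(d(1), -442) + R(-431)) + N(B(-17)) = (-8*(-442) - 580) + (-17)^(3/2) = (3536 - 580) - 17*I*√17 = 2956 - 17*I*√17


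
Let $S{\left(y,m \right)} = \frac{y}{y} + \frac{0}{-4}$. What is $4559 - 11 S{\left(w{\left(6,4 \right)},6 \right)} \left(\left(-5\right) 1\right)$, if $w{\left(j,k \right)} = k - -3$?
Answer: $4614$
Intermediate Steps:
$w{\left(j,k \right)} = 3 + k$ ($w{\left(j,k \right)} = k + 3 = 3 + k$)
$S{\left(y,m \right)} = 1$ ($S{\left(y,m \right)} = 1 + 0 \left(- \frac{1}{4}\right) = 1 + 0 = 1$)
$4559 - 11 S{\left(w{\left(6,4 \right)},6 \right)} \left(\left(-5\right) 1\right) = 4559 - 11 \cdot 1 \left(\left(-5\right) 1\right) = 4559 - 11 \left(-5\right) = 4559 - -55 = 4559 + 55 = 4614$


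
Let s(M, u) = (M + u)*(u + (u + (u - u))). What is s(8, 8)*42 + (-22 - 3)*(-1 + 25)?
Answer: 10152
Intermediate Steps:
s(M, u) = 2*u*(M + u) (s(M, u) = (M + u)*(u + (u + 0)) = (M + u)*(u + u) = (M + u)*(2*u) = 2*u*(M + u))
s(8, 8)*42 + (-22 - 3)*(-1 + 25) = (2*8*(8 + 8))*42 + (-22 - 3)*(-1 + 25) = (2*8*16)*42 - 25*24 = 256*42 - 600 = 10752 - 600 = 10152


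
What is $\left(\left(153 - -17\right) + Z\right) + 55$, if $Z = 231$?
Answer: $456$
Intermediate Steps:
$\left(\left(153 - -17\right) + Z\right) + 55 = \left(\left(153 - -17\right) + 231\right) + 55 = \left(\left(153 + 17\right) + 231\right) + 55 = \left(170 + 231\right) + 55 = 401 + 55 = 456$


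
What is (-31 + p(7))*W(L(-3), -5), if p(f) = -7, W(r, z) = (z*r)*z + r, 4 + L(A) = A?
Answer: 6916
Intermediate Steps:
L(A) = -4 + A
W(r, z) = r + r*z² (W(r, z) = (r*z)*z + r = r*z² + r = r + r*z²)
(-31 + p(7))*W(L(-3), -5) = (-31 - 7)*((-4 - 3)*(1 + (-5)²)) = -(-266)*(1 + 25) = -(-266)*26 = -38*(-182) = 6916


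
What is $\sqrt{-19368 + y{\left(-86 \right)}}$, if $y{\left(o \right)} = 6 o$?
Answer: $2 i \sqrt{4971} \approx 141.01 i$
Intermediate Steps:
$\sqrt{-19368 + y{\left(-86 \right)}} = \sqrt{-19368 + 6 \left(-86\right)} = \sqrt{-19368 - 516} = \sqrt{-19884} = 2 i \sqrt{4971}$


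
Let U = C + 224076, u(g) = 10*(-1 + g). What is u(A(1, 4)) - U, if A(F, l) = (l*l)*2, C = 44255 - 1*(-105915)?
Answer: -373936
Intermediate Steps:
C = 150170 (C = 44255 + 105915 = 150170)
A(F, l) = 2*l**2 (A(F, l) = l**2*2 = 2*l**2)
u(g) = -10 + 10*g
U = 374246 (U = 150170 + 224076 = 374246)
u(A(1, 4)) - U = (-10 + 10*(2*4**2)) - 1*374246 = (-10 + 10*(2*16)) - 374246 = (-10 + 10*32) - 374246 = (-10 + 320) - 374246 = 310 - 374246 = -373936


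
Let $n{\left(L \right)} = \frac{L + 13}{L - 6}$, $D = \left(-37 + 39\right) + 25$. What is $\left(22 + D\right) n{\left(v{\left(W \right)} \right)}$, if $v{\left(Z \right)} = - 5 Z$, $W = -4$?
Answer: $\frac{231}{2} \approx 115.5$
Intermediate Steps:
$D = 27$ ($D = 2 + 25 = 27$)
$n{\left(L \right)} = \frac{13 + L}{-6 + L}$
$\left(22 + D\right) n{\left(v{\left(W \right)} \right)} = \left(22 + 27\right) \frac{13 - -20}{-6 - -20} = 49 \frac{13 + 20}{-6 + 20} = 49 \cdot \frac{1}{14} \cdot 33 = 49 \cdot \frac{33}{14} = \frac{231}{2}$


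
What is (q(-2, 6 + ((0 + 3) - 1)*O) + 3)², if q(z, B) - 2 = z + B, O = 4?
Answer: 289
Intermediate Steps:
q(z, B) = 2 + B + z (q(z, B) = 2 + (z + B) = 2 + (B + z) = 2 + B + z)
(q(-2, 6 + ((0 + 3) - 1)*O) + 3)² = ((2 + (6 + ((0 + 3) - 1)*4) - 2) + 3)² = ((2 + (6 + (3 - 1)*4) - 2) + 3)² = ((2 + (6 + 2*4) - 2) + 3)² = ((2 + (6 + 8) - 2) + 3)² = ((2 + 14 - 2) + 3)² = (14 + 3)² = 17² = 289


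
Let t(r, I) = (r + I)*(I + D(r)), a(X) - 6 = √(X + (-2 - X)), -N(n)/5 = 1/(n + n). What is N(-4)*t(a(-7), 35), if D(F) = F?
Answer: 8395/8 + 205*I*√2/4 ≈ 1049.4 + 72.478*I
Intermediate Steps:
N(n) = -5/(2*n) (N(n) = -5/(n + n) = -5*1/(2*n) = -5/(2*n))
a(X) = 6 + I*√2 (a(X) = 6 + √(X + (-2 - X)) = 6 + √(-2) = 6 + I*√2)
t(r, I) = (I + r)² (t(r, I) = (r + I)*(I + r) = (I + r)*(I + r) = (I + r)²)
N(-4)*t(a(-7), 35) = (-5/2/(-4))*(35² + (6 + I*√2)² + 2*35*(6 + I*√2)) = (-5/2*(-¼))*(1225 + (6 + I*√2)² + (420 + 70*I*√2)) = 5*(1645 + (6 + I*√2)² + 70*I*√2)/8 = 8225/8 + 5*(6 + I*√2)²/8 + 175*I*√2/4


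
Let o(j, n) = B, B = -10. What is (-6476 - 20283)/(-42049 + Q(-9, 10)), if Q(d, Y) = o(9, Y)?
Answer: 26759/42059 ≈ 0.63623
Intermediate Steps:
o(j, n) = -10
Q(d, Y) = -10
(-6476 - 20283)/(-42049 + Q(-9, 10)) = (-6476 - 20283)/(-42049 - 10) = -26759/(-42059) = -26759*(-1/42059) = 26759/42059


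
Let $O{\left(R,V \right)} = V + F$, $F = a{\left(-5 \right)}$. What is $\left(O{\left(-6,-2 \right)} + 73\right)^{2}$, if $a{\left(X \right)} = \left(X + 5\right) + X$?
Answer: $4356$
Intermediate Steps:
$a{\left(X \right)} = 5 + 2 X$ ($a{\left(X \right)} = \left(5 + X\right) + X = 5 + 2 X$)
$F = -5$ ($F = 5 + 2 \left(-5\right) = 5 - 10 = -5$)
$O{\left(R,V \right)} = -5 + V$ ($O{\left(R,V \right)} = V - 5 = -5 + V$)
$\left(O{\left(-6,-2 \right)} + 73\right)^{2} = \left(\left(-5 - 2\right) + 73\right)^{2} = \left(-7 + 73\right)^{2} = 66^{2} = 4356$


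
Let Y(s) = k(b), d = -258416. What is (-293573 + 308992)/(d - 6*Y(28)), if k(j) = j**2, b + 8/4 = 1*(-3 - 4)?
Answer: -15419/258902 ≈ -0.059555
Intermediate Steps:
b = -9 (b = -2 + 1*(-3 - 4) = -2 + 1*(-7) = -2 - 7 = -9)
Y(s) = 81 (Y(s) = (-9)**2 = 81)
(-293573 + 308992)/(d - 6*Y(28)) = (-293573 + 308992)/(-258416 - 6*81) = 15419/(-258416 - 486) = 15419/(-258902) = 15419*(-1/258902) = -15419/258902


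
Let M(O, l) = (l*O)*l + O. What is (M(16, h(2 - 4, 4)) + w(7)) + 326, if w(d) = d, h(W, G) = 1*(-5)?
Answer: 749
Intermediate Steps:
h(W, G) = -5
M(O, l) = O + O*l² (M(O, l) = (O*l)*l + O = O*l² + O = O + O*l²)
(M(16, h(2 - 4, 4)) + w(7)) + 326 = (16*(1 + (-5)²) + 7) + 326 = (16*(1 + 25) + 7) + 326 = (16*26 + 7) + 326 = (416 + 7) + 326 = 423 + 326 = 749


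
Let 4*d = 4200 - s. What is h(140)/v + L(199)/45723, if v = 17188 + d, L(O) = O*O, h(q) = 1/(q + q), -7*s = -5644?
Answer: 66664338641/76970098200 ≈ 0.86611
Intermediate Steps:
s = 5644/7 (s = -1/7*(-5644) = 5644/7 ≈ 806.29)
d = 5939/7 (d = (4200 - 1*5644/7)/4 = (4200 - 5644/7)/4 = (1/4)*(23756/7) = 5939/7 ≈ 848.43)
h(q) = 1/(2*q)
L(O) = O**2
v = 126255/7 (v = 17188 + 5939/7 = 126255/7 ≈ 18036.)
h(140)/v + L(199)/45723 = ((1/2)/140)/(126255/7) + 199**2/45723 = ((1/2)*(1/140))*(7/126255) + 39601*(1/45723) = (1/280)*(7/126255) + 39601/45723 = 1/5050200 + 39601/45723 = 66664338641/76970098200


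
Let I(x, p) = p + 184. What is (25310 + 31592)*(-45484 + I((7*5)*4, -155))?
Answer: -2586480410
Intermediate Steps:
I(x, p) = 184 + p
(25310 + 31592)*(-45484 + I((7*5)*4, -155)) = (25310 + 31592)*(-45484 + (184 - 155)) = 56902*(-45484 + 29) = 56902*(-45455) = -2586480410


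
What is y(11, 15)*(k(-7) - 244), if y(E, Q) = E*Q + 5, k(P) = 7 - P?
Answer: -39100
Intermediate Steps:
y(E, Q) = 5 + E*Q
y(11, 15)*(k(-7) - 244) = (5 + 11*15)*((7 - 1*(-7)) - 244) = (5 + 165)*((7 + 7) - 244) = 170*(14 - 244) = 170*(-230) = -39100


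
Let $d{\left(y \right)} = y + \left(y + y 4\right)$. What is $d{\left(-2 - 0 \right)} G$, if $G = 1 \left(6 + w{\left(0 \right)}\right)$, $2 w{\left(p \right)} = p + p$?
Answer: $-72$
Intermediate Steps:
$w{\left(p \right)} = p$ ($w{\left(p \right)} = \frac{p + p}{2} = \frac{2 p}{2} = p$)
$G = 6$ ($G = 1 \left(6 + 0\right) = 1 \cdot 6 = 6$)
$d{\left(y \right)} = 6 y$ ($d{\left(y \right)} = y + \left(y + 4 y\right) = y + 5 y = 6 y$)
$d{\left(-2 - 0 \right)} G = 6 \left(-2 - 0\right) 6 = 6 \left(-2 + 0\right) 6 = 6 \left(-2\right) 6 = \left(-12\right) 6 = -72$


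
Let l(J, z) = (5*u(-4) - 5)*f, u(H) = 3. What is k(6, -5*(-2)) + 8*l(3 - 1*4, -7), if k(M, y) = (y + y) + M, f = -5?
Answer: -374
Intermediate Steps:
l(J, z) = -50 (l(J, z) = (5*3 - 5)*(-5) = (15 - 5)*(-5) = 10*(-5) = -50)
k(M, y) = M + 2*y (k(M, y) = 2*y + M = M + 2*y)
k(6, -5*(-2)) + 8*l(3 - 1*4, -7) = (6 + 2*(-5*(-2))) + 8*(-50) = (6 + 2*10) - 400 = (6 + 20) - 400 = 26 - 400 = -374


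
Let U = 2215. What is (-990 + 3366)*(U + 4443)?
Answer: 15819408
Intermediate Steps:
(-990 + 3366)*(U + 4443) = (-990 + 3366)*(2215 + 4443) = 2376*6658 = 15819408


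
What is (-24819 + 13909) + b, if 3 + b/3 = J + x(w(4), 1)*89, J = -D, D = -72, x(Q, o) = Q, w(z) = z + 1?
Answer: -9368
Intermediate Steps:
w(z) = 1 + z
J = 72 (J = -1*(-72) = 72)
b = 1542 (b = -9 + 3*(72 + (1 + 4)*89) = -9 + 3*(72 + 5*89) = -9 + 3*(72 + 445) = -9 + 3*517 = -9 + 1551 = 1542)
(-24819 + 13909) + b = (-24819 + 13909) + 1542 = -10910 + 1542 = -9368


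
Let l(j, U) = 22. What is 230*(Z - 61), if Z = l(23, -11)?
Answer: -8970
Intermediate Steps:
Z = 22
230*(Z - 61) = 230*(22 - 61) = 230*(-39) = -8970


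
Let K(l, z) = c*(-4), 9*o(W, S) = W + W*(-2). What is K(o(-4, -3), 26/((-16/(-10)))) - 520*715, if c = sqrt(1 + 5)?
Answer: -371800 - 4*sqrt(6) ≈ -3.7181e+5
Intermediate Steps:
o(W, S) = -W/9 (o(W, S) = (W + W*(-2))/9 = (W - 2*W)/9 = (-W)/9 = -W/9)
c = sqrt(6) ≈ 2.4495
K(l, z) = -4*sqrt(6) (K(l, z) = sqrt(6)*(-4) = -4*sqrt(6))
K(o(-4, -3), 26/((-16/(-10)))) - 520*715 = -4*sqrt(6) - 520*715 = -4*sqrt(6) - 371800 = -371800 - 4*sqrt(6)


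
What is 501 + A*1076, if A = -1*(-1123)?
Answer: 1208849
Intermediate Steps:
A = 1123
501 + A*1076 = 501 + 1123*1076 = 501 + 1208348 = 1208849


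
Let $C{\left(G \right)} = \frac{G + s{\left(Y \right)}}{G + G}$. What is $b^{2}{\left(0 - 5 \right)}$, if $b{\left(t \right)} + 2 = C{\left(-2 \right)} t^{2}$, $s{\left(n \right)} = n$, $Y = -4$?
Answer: $\frac{5041}{4} \approx 1260.3$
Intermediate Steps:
$C{\left(G \right)} = \frac{-4 + G}{2 G}$ ($C{\left(G \right)} = \frac{G - 4}{G + G} = \frac{-4 + G}{2 G}$)
$b{\left(t \right)} = -2 + \frac{3 t^{2}}{2}$ ($b{\left(t \right)} = -2 + \frac{-4 - 2}{2 \left(-2\right)} t^{2} = -2 + \frac{1}{2} \left(- \frac{1}{2}\right) \left(-6\right) t^{2} = -2 + \frac{3 t^{2}}{2}$)
$b^{2}{\left(0 - 5 \right)} = \left(-2 + \frac{3 \left(0 - 5\right)^{2}}{2}\right)^{2} = \left(-2 + \frac{3 \left(-5\right)^{2}}{2}\right)^{2} = \left(-2 + \frac{3}{2} \cdot 25\right)^{2} = \left(-2 + \frac{75}{2}\right)^{2} = \left(\frac{71}{2}\right)^{2} = \frac{5041}{4}$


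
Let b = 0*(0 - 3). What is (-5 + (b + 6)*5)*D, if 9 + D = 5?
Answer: -100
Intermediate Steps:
D = -4 (D = -9 + 5 = -4)
b = 0 (b = 0*(-3) = 0)
(-5 + (b + 6)*5)*D = (-5 + (0 + 6)*5)*(-4) = (-5 + 6*5)*(-4) = (-5 + 30)*(-4) = 25*(-4) = -100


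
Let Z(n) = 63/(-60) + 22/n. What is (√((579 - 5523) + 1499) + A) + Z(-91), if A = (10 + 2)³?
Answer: 3142609/1820 + I*√3445 ≈ 1726.7 + 58.694*I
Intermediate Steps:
A = 1728 (A = 12³ = 1728)
Z(n) = -21/20 + 22/n (Z(n) = 63*(-1/60) + 22/n = -21/20 + 22/n)
(√((579 - 5523) + 1499) + A) + Z(-91) = (√((579 - 5523) + 1499) + 1728) + (-21/20 + 22/(-91)) = (√(-4944 + 1499) + 1728) + (-21/20 + 22*(-1/91)) = (√(-3445) + 1728) + (-21/20 - 22/91) = (I*√3445 + 1728) - 2351/1820 = (1728 + I*√3445) - 2351/1820 = 3142609/1820 + I*√3445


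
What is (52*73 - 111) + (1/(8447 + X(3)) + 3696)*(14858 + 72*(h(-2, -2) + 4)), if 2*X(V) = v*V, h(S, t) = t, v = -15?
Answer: 934295226377/16849 ≈ 5.5451e+7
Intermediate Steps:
X(V) = -15*V/2 (X(V) = (-15*V)/2 = -15*V/2)
(52*73 - 111) + (1/(8447 + X(3)) + 3696)*(14858 + 72*(h(-2, -2) + 4)) = (52*73 - 111) + (1/(8447 - 15/2*3) + 3696)*(14858 + 72*(-2 + 4)) = (3796 - 111) + (1/(8447 - 45/2) + 3696)*(14858 + 72*2) = 3685 + (1/(16849/2) + 3696)*(14858 + 144) = 3685 + (2/16849 + 3696)*15002 = 3685 + (62273906/16849)*15002 = 3685 + 934233137812/16849 = 934295226377/16849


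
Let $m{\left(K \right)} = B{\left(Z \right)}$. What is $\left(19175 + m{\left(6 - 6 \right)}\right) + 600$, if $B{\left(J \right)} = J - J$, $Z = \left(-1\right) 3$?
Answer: $19775$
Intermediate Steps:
$Z = -3$
$B{\left(J \right)} = 0$
$m{\left(K \right)} = 0$
$\left(19175 + m{\left(6 - 6 \right)}\right) + 600 = \left(19175 + 0\right) + 600 = 19175 + 600 = 19775$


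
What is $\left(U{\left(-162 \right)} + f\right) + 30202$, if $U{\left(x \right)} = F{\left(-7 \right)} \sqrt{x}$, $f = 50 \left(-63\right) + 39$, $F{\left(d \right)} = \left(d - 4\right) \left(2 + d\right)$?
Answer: $27091 + 495 i \sqrt{2} \approx 27091.0 + 700.04 i$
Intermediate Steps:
$F{\left(d \right)} = \left(-4 + d\right) \left(2 + d\right)$
$f = -3111$ ($f = -3150 + 39 = -3111$)
$U{\left(x \right)} = 55 \sqrt{x}$ ($U{\left(x \right)} = \left(-8 + \left(-7\right)^{2} - -14\right) \sqrt{x} = \left(-8 + 49 + 14\right) \sqrt{x} = 55 \sqrt{x}$)
$\left(U{\left(-162 \right)} + f\right) + 30202 = \left(55 \sqrt{-162} - 3111\right) + 30202 = \left(55 \cdot 9 i \sqrt{2} - 3111\right) + 30202 = \left(495 i \sqrt{2} - 3111\right) + 30202 = \left(-3111 + 495 i \sqrt{2}\right) + 30202 = 27091 + 495 i \sqrt{2}$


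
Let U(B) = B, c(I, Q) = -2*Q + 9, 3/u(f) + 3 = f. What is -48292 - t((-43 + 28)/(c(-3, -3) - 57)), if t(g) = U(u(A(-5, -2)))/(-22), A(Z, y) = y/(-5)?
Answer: -13811527/286 ≈ -48292.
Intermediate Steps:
A(Z, y) = -y/5 (A(Z, y) = y*(-⅕) = -y/5)
u(f) = 3/(-3 + f)
c(I, Q) = 9 - 2*Q
t(g) = 15/286 (t(g) = (3/(-3 - ⅕*(-2)))/(-22) = (3/(-3 + ⅖))*(-1/22) = (3/(-13/5))*(-1/22) = (3*(-5/13))*(-1/22) = -15/13*(-1/22) = 15/286)
-48292 - t((-43 + 28)/(c(-3, -3) - 57)) = -48292 - 1*15/286 = -48292 - 15/286 = -13811527/286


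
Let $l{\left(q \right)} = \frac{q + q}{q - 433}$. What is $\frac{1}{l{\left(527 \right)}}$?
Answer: $\frac{47}{527} \approx 0.089184$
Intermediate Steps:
$l{\left(q \right)} = \frac{2 q}{-433 + q}$
$\frac{1}{l{\left(527 \right)}} = \frac{1}{2 \cdot 527 \frac{1}{-433 + 527}} = \frac{1}{2 \cdot 527 \cdot \frac{1}{94}} = \frac{1}{\frac{527}{47}} = \frac{47}{527}$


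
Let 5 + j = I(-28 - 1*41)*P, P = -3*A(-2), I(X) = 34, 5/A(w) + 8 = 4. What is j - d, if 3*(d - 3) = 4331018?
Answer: -8661319/6 ≈ -1.4436e+6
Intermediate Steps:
A(w) = -5/4 (A(w) = 5/(-8 + 4) = 5/(-4) = 5*(-¼) = -5/4)
d = 4331027/3 (d = 3 + (⅓)*4331018 = 3 + 4331018/3 = 4331027/3 ≈ 1.4437e+6)
P = 15/4 (P = -3*(-5/4) = 15/4 ≈ 3.7500)
j = 245/2 (j = -5 + 34*(15/4) = -5 + 255/2 = 245/2 ≈ 122.50)
j - d = 245/2 - 1*4331027/3 = 245/2 - 4331027/3 = -8661319/6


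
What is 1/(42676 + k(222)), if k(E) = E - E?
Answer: 1/42676 ≈ 2.3432e-5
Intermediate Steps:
k(E) = 0
1/(42676 + k(222)) = 1/(42676 + 0) = 1/42676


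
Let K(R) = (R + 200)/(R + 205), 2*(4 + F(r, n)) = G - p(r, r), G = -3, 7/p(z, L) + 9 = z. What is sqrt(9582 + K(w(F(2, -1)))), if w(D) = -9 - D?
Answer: sqrt(387161778)/201 ≈ 97.893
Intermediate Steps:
p(z, L) = 7/(-9 + z)
F(r, n) = -11/2 - 7/(2*(-9 + r)) (F(r, n) = -4 + (-3 - 7/(-9 + r))/2 = -4 + (-3/2 - 7/(2*(-9 + r))) = -11/2 - 7/(2*(-9 + r)))
K(R) = (200 + R)/(205 + R)
sqrt(9582 + K(w(F(2, -1)))) = sqrt(9582 + (200 + (-9 - (92 - 11*2)/(2*(-9 + 2))))/(205 + (-9 - (92 - 11*2)/(2*(-9 + 2))))) = sqrt(9582 + (200 + (-9 - (92 - 22)/(2*(-7))))/(205 + (-9 - (92 - 22)/(2*(-7))))) = sqrt(9582 + (200 + (-9 - (-1)*70/(2*7)))/(205 + (-9 - (-1)*70/(2*7)))) = sqrt(9582 + (200 + (-9 - 1*(-5)))/(205 + (-9 - 1*(-5)))) = sqrt(9582 + (200 + (-9 + 5))/(205 + (-9 + 5))) = sqrt(9582 + (200 - 4)/(205 - 4)) = sqrt(9582 + 196/201) = sqrt(1926178/201) = sqrt(387161778)/201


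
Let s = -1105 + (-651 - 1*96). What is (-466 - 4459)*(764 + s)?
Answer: 5358400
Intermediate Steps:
s = -1852 (s = -1105 + (-651 - 96) = -1105 - 747 = -1852)
(-466 - 4459)*(764 + s) = (-466 - 4459)*(764 - 1852) = -4925*(-1088) = 5358400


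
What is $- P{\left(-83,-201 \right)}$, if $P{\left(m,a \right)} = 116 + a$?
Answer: $85$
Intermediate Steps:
$- P{\left(-83,-201 \right)} = - (116 - 201) = \left(-1\right) \left(-85\right) = 85$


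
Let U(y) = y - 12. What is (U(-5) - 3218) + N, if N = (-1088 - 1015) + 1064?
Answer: -4274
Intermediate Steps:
U(y) = -12 + y
N = -1039 (N = -2103 + 1064 = -1039)
(U(-5) - 3218) + N = ((-12 - 5) - 3218) - 1039 = (-17 - 3218) - 1039 = -3235 - 1039 = -4274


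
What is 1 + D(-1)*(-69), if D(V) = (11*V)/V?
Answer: -758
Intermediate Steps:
D(V) = 11
1 + D(-1)*(-69) = 1 + 11*(-69) = 1 - 759 = -758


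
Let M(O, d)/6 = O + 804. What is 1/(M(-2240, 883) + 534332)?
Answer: 1/525716 ≈ 1.9022e-6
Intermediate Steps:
M(O, d) = 4824 + 6*O (M(O, d) = 6*(O + 804) = 6*(804 + O) = 4824 + 6*O)
1/(M(-2240, 883) + 534332) = 1/((4824 + 6*(-2240)) + 534332) = 1/((4824 - 13440) + 534332) = 1/(-8616 + 534332) = 1/525716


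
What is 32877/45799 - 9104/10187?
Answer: -6310469/35888801 ≈ -0.17583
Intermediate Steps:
32877/45799 - 9104/10187 = 32877*(1/45799) - 9104*1/10187 = 2529/3523 - 9104/10187 = -6310469/35888801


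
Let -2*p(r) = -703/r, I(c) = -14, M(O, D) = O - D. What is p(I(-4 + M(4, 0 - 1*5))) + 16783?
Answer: 469221/28 ≈ 16758.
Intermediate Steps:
p(r) = 703/(2*r) (p(r) = -(-703)/(2*r) = 703/(2*r))
p(I(-4 + M(4, 0 - 1*5))) + 16783 = (703/2)/(-14) + 16783 = (703/2)*(-1/14) + 16783 = -703/28 + 16783 = 469221/28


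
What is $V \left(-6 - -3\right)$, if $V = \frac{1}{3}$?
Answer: $-1$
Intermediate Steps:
$V = \frac{1}{3} \approx 0.33333$
$V \left(-6 - -3\right) = \frac{-6 - -3}{3} = \frac{-6 + 3}{3} = \frac{1}{3} \left(-3\right) = -1$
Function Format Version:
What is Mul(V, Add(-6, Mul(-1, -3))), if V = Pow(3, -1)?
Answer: -1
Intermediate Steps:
V = Rational(1, 3) ≈ 0.33333
Mul(V, Add(-6, Mul(-1, -3))) = Mul(Rational(1, 3), Add(-6, Mul(-1, -3))) = Mul(Rational(1, 3), Add(-6, 3)) = Mul(Rational(1, 3), -3) = -1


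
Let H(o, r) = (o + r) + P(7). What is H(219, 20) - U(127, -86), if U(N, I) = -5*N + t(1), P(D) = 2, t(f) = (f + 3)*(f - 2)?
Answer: 880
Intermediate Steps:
t(f) = (-2 + f)*(3 + f) (t(f) = (3 + f)*(-2 + f) = (-2 + f)*(3 + f))
U(N, I) = -4 - 5*N (U(N, I) = -5*N + (-6 + 1 + 1**2) = -5*N + (-6 + 1 + 1) = -5*N - 4 = -4 - 5*N)
H(o, r) = 2 + o + r (H(o, r) = (o + r) + 2 = 2 + o + r)
H(219, 20) - U(127, -86) = (2 + 219 + 20) - (-4 - 5*127) = 241 - (-4 - 635) = 241 - 1*(-639) = 241 + 639 = 880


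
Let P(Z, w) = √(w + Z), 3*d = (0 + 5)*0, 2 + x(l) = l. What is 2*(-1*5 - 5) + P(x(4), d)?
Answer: -20 + √2 ≈ -18.586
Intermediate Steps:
x(l) = -2 + l
d = 0 (d = ((0 + 5)*0)/3 = (5*0)/3 = (⅓)*0 = 0)
P(Z, w) = √(Z + w)
2*(-1*5 - 5) + P(x(4), d) = 2*(-1*5 - 5) + √((-2 + 4) + 0) = 2*(-5 - 5) + √(2 + 0) = 2*(-10) + √2 = -20 + √2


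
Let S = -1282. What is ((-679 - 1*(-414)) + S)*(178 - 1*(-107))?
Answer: -440895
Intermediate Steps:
((-679 - 1*(-414)) + S)*(178 - 1*(-107)) = ((-679 - 1*(-414)) - 1282)*(178 - 1*(-107)) = ((-679 + 414) - 1282)*(178 + 107) = (-265 - 1282)*285 = -1547*285 = -440895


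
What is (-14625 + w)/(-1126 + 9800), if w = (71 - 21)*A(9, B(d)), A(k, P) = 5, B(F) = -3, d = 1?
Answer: -14375/8674 ≈ -1.6573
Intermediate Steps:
w = 250 (w = (71 - 21)*5 = 50*5 = 250)
(-14625 + w)/(-1126 + 9800) = (-14625 + 250)/(-1126 + 9800) = -14375/8674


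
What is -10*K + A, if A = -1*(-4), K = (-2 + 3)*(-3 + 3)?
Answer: 4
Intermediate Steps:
K = 0 (K = 1*0 = 0)
A = 4
-10*K + A = -10*0 + 4 = 0 + 4 = 4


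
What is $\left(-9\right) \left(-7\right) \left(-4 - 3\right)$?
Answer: $-441$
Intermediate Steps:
$\left(-9\right) \left(-7\right) \left(-4 - 3\right) = 63 \left(-4 - 3\right) = 63 \left(-7\right) = -441$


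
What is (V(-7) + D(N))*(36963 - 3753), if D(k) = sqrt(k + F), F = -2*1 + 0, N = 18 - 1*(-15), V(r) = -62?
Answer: -2059020 + 33210*sqrt(31) ≈ -1.8741e+6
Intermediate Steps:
N = 33 (N = 18 + 15 = 33)
F = -2 (F = -2 + 0 = -2)
D(k) = sqrt(-2 + k) (D(k) = sqrt(k - 2) = sqrt(-2 + k))
(V(-7) + D(N))*(36963 - 3753) = (-62 + sqrt(-2 + 33))*(36963 - 3753) = (-62 + sqrt(31))*33210 = -2059020 + 33210*sqrt(31)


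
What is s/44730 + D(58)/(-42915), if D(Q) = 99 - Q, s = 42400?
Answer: 60592069/63986265 ≈ 0.94695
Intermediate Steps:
s/44730 + D(58)/(-42915) = 42400/44730 + (99 - 1*58)/(-42915) = 42400*(1/44730) + (99 - 58)*(-1/42915) = 4240/4473 + 41*(-1/42915) = 4240/4473 - 41/42915 = 60592069/63986265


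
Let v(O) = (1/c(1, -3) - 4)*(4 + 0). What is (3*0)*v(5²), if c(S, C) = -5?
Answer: 0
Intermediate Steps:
v(O) = -84/5 (v(O) = (1/(-5) - 4)*(4 + 0) = (-⅕ - 4)*4 = -21/5*4 = -84/5)
(3*0)*v(5²) = (3*0)*(-84/5) = 0*(-84/5) = 0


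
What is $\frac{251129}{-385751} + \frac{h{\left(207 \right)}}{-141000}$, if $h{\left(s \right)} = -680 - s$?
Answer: $- \frac{35067027863}{54390891000} \approx -0.64472$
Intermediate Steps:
$\frac{251129}{-385751} + \frac{h{\left(207 \right)}}{-141000} = \frac{251129}{-385751} + \frac{-680 - 207}{-141000} = 251129 \left(- \frac{1}{385751}\right) + \left(-680 - 207\right) \left(- \frac{1}{141000}\right) = - \frac{251129}{385751} - - \frac{887}{141000} = - \frac{251129}{385751} + \frac{887}{141000} = - \frac{35067027863}{54390891000}$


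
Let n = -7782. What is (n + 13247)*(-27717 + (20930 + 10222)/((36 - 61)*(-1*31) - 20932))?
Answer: -1017806556755/6719 ≈ -1.5148e+8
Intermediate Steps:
(n + 13247)*(-27717 + (20930 + 10222)/((36 - 61)*(-1*31) - 20932)) = (-7782 + 13247)*(-27717 + (20930 + 10222)/((36 - 61)*(-1*31) - 20932)) = 5465*(-27717 + 31152/(-25*(-31) - 20932)) = 5465*(-27717 + 31152/(775 - 20932)) = 5465*(-27717 + 31152/(-20157)) = 5465*(-27717 + 31152*(-1/20157)) = 5465*(-27717 - 10384/6719) = 5465*(-186240907/6719) = -1017806556755/6719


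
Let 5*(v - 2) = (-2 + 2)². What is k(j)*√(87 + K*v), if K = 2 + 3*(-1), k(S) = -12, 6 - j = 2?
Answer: -12*√85 ≈ -110.63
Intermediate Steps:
j = 4 (j = 6 - 1*2 = 6 - 2 = 4)
v = 2 (v = 2 + (-2 + 2)²/5 = 2 + (⅕)*0² = 2 + (⅕)*0 = 2 + 0 = 2)
K = -1 (K = 2 - 3 = -1)
k(j)*√(87 + K*v) = -12*√(87 - 1*2) = -12*√(87 - 2) = -12*√85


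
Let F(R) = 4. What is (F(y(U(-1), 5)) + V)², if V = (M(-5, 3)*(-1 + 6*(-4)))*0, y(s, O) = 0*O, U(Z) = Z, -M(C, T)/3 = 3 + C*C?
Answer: 16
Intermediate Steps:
M(C, T) = -9 - 3*C² (M(C, T) = -3*(3 + C*C) = -3*(3 + C²) = -9 - 3*C²)
y(s, O) = 0
V = 0 (V = ((-9 - 3*(-5)²)*(-1 + 6*(-4)))*0 = ((-9 - 3*25)*(-1 - 24))*0 = ((-9 - 75)*(-25))*0 = -84*(-25)*0 = 2100*0 = 0)
(F(y(U(-1), 5)) + V)² = (4 + 0)² = 4² = 16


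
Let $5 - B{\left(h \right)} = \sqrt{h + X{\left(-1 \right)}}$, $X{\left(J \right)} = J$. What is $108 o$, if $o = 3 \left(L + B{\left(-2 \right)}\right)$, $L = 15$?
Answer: $6480 - 324 i \sqrt{3} \approx 6480.0 - 561.18 i$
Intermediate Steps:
$B{\left(h \right)} = 5 - \sqrt{-1 + h}$ ($B{\left(h \right)} = 5 - \sqrt{h - 1} = 5 - \sqrt{-1 + h}$)
$o = 60 - 3 i \sqrt{3}$ ($o = 3 \left(15 + \left(5 - \sqrt{-1 - 2}\right)\right) = 3 \left(15 + \left(5 - \sqrt{-3}\right)\right) = 3 \left(15 + \left(5 - i \sqrt{3}\right)\right) = 3 \left(20 - i \sqrt{3}\right) = 60 - 3 i \sqrt{3} \approx 60.0 - 5.1962 i$)
$108 o = 108 \left(60 - 3 i \sqrt{3}\right) = 6480 - 324 i \sqrt{3}$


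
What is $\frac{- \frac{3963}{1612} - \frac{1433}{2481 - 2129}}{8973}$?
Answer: $- \frac{926243}{1272873888} \approx -0.00072768$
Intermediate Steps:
$\frac{- \frac{3963}{1612} - \frac{1433}{2481 - 2129}}{8973} = \left(\left(-3963\right) \frac{1}{1612} - \frac{1433}{2481 - 2129}\right) \frac{1}{8973} = \left(- \frac{3963}{1612} - \frac{1433}{352}\right) \frac{1}{8973} = \left(- \frac{926243}{141856}\right) \frac{1}{8973} = - \frac{926243}{1272873888}$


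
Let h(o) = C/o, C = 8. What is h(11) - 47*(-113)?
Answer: 58429/11 ≈ 5311.7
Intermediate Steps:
h(o) = 8/o
h(11) - 47*(-113) = 8/11 - 47*(-113) = 8*(1/11) + 5311 = 8/11 + 5311 = 58429/11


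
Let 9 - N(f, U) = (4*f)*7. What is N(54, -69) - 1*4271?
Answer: -5774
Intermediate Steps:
N(f, U) = 9 - 28*f (N(f, U) = 9 - 4*f*7 = 9 - 28*f)
N(54, -69) - 1*4271 = (9 - 28*54) - 1*4271 = (9 - 1512) - 4271 = -1503 - 4271 = -5774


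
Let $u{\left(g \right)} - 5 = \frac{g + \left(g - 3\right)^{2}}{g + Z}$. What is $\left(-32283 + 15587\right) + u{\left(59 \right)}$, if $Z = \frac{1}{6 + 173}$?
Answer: $- \frac{175718437}{10562} \approx -16637.0$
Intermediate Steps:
$Z = \frac{1}{179} \approx 0.0055866$
$u{\left(g \right)} = 5 + \frac{g + \left(-3 + g\right)^{2}}{\frac{1}{179} + g}$ ($u{\left(g \right)} = 5 + \frac{g + \left(g - 3\right)^{2}}{g + \frac{1}{179}} = 5 + \frac{g + \left(-3 + g\right)^{2}}{\frac{1}{179} + g}$)
$\left(-32283 + 15587\right) + u{\left(59 \right)} = \left(-32283 + 15587\right) + \frac{1616 + 179 \cdot 59^{2}}{1 + 179 \cdot 59} = -16696 + \frac{1616 + 179 \cdot 3481}{1 + 10561} = -16696 + \frac{1616 + 623099}{10562} = -16696 + \frac{1}{10562} \cdot 624715 = -16696 + \frac{624715}{10562} = - \frac{175718437}{10562}$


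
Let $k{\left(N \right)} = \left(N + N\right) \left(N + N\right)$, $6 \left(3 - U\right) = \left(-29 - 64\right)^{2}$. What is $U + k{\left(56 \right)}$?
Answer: $\frac{22211}{2} \approx 11106.0$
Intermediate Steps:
$U = - \frac{2877}{2}$ ($U = 3 - \frac{\left(-29 - 64\right)^{2}}{6} = 3 - \frac{\left(-93\right)^{2}}{6} = 3 - \frac{2883}{2} = - \frac{2877}{2} \approx -1438.5$)
$k{\left(N \right)} = 4 N^{2}$ ($k{\left(N \right)} = 2 N 2 N = 4 N^{2}$)
$U + k{\left(56 \right)} = - \frac{2877}{2} + 4 \cdot 56^{2} = - \frac{2877}{2} + 4 \cdot 3136 = - \frac{2877}{2} + 12544 = \frac{22211}{2}$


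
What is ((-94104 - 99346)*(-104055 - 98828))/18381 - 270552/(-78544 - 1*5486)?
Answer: 549665096317802/257425905 ≈ 2.1352e+6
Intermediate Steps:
((-94104 - 99346)*(-104055 - 98828))/18381 - 270552/(-78544 - 1*5486) = -193450*(-202883)*(1/18381) - 270552/(-78544 - 5486) = 39247716350*(1/18381) - 270552/(-84030) = 39247716350/18381 - 270552*(-1/84030) = 39247716350/18381 + 45092/14005 = 549665096317802/257425905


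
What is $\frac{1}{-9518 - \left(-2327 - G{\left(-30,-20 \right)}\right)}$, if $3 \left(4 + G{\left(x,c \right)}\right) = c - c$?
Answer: $- \frac{1}{7195} \approx -0.00013899$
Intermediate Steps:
$G{\left(x,c \right)} = -4$ ($G{\left(x,c \right)} = -4 + \frac{c - c}{3} = -4 + \frac{1}{3} \cdot 0 = -4 + 0 = -4$)
$\frac{1}{-9518 - \left(-2327 - G{\left(-30,-20 \right)}\right)} = \frac{1}{-9518 + \left(\left(-4 + 2842\right) - 515\right)} = \frac{1}{-9518 + \left(2838 - 515\right)} = \frac{1}{-9518 + 2323} = \frac{1}{-7195} = - \frac{1}{7195}$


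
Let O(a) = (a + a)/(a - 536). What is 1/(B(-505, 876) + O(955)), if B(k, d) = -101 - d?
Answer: -419/407453 ≈ -0.0010283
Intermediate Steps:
O(a) = 2*a/(-536 + a) (O(a) = (2*a)/(-536 + a) = 2*a/(-536 + a))
1/(B(-505, 876) + O(955)) = 1/((-101 - 1*876) + 2*955/(-536 + 955)) = 1/((-101 - 876) + 2*955/419) = 1/(-977 + 2*955*(1/419)) = 1/(-977 + 1910/419) = 1/(-407453/419) = -419/407453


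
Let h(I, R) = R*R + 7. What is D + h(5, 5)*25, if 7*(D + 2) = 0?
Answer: 798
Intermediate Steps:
h(I, R) = 7 + R² (h(I, R) = R² + 7 = 7 + R²)
D = -2 (D = -2 + (⅐)*0 = -2 + 0 = -2)
D + h(5, 5)*25 = -2 + (7 + 5²)*25 = -2 + (7 + 25)*25 = -2 + 32*25 = -2 + 800 = 798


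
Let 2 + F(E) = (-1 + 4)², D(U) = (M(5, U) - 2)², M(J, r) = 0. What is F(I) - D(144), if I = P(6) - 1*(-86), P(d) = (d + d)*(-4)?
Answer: 3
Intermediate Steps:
P(d) = -8*d (P(d) = (2*d)*(-4) = -8*d)
I = 38 (I = -8*6 - 1*(-86) = -48 + 86 = 38)
D(U) = 4 (D(U) = (0 - 2)² = (-2)² = 4)
F(E) = 7 (F(E) = -2 + (-1 + 4)² = -2 + 3² = -2 + 9 = 7)
F(I) - D(144) = 7 - 1*4 = 7 - 4 = 3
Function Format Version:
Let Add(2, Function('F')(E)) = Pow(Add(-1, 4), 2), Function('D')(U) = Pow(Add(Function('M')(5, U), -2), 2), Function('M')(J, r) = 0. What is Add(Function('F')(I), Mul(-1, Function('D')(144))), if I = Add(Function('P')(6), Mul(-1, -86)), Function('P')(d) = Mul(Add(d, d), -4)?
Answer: 3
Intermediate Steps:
Function('P')(d) = Mul(-8, d) (Function('P')(d) = Mul(Mul(2, d), -4) = Mul(-8, d))
I = 38 (I = Add(Mul(-8, 6), Mul(-1, -86)) = Add(-48, 86) = 38)
Function('D')(U) = 4 (Function('D')(U) = Pow(Add(0, -2), 2) = Pow(-2, 2) = 4)
Function('F')(E) = 7 (Function('F')(E) = Add(-2, Pow(Add(-1, 4), 2)) = Add(-2, Pow(3, 2)) = Add(-2, 9) = 7)
Add(Function('F')(I), Mul(-1, Function('D')(144))) = Add(7, Mul(-1, 4)) = Add(7, -4) = 3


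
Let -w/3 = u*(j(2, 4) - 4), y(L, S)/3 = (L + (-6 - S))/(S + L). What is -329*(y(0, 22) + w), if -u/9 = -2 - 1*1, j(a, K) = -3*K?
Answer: -4676406/11 ≈ -4.2513e+5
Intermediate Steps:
y(L, S) = 3*(-6 + L - S)/(L + S) (y(L, S) = 3*((L + (-6 - S))/(S + L)) = 3*((-6 + L - S)/(L + S)) = 3*(-6 + L - S)/(L + S))
u = 27 (u = -9*(-2 - 1*1) = -9*(-2 - 1) = -9*(-3) = 27)
w = 1296 (w = -81*(-3*4 - 4) = -81*(-12 - 4) = -81*(-16) = -3*(-432) = 1296)
-329*(y(0, 22) + w) = -329*(3*(-6 + 0 - 1*22)/(0 + 22) + 1296) = -329*(3*(-6 + 0 - 22)/22 + 1296) = -329*(3*(1/22)*(-28) + 1296) = -329*(-42/11 + 1296) = -329*14214/11 = -4676406/11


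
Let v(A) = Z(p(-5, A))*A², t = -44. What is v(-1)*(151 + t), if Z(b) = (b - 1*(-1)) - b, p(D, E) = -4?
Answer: 107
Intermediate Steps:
Z(b) = 1 (Z(b) = (b + 1) - b = (1 + b) - b = 1)
v(A) = A² (v(A) = 1*A² = A²)
v(-1)*(151 + t) = (-1)²*(151 - 44) = 1*107 = 107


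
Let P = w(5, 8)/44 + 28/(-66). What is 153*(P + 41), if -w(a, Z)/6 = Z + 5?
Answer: 130611/22 ≈ 5936.9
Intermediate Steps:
w(a, Z) = -30 - 6*Z (w(a, Z) = -6*(Z + 5) = -6*(5 + Z) = -30 - 6*Z)
P = -145/66 (P = (-30 - 6*8)/44 + 28/(-66) = (-30 - 48)*(1/44) + 28*(-1/66) = -78*1/44 - 14/33 = -39/22 - 14/33 = -145/66 ≈ -2.1970)
153*(P + 41) = 153*(-145/66 + 41) = 153*(2561/66) = 130611/22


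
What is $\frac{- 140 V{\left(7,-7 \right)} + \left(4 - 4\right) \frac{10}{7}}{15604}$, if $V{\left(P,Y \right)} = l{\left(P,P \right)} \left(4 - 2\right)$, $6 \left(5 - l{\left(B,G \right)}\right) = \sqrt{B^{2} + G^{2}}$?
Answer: $- \frac{350}{3901} + \frac{245 \sqrt{2}}{11703} \approx -0.060114$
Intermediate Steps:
$l{\left(B,G \right)} = 5 - \frac{\sqrt{B^{2} + G^{2}}}{6}$
$V{\left(P,Y \right)} = 10 - \frac{\sqrt{2} \sqrt{P^{2}}}{3}$ ($V{\left(P,Y \right)} = \left(5 - \frac{\sqrt{P^{2} + P^{2}}}{6}\right) \left(4 - 2\right) = \left(5 - \frac{\sqrt{2 P^{2}}}{6}\right) 2 = \left(5 - \frac{\sqrt{2} \sqrt{P^{2}}}{6}\right) 2 = 10 - \frac{\sqrt{2} \sqrt{P^{2}}}{3}$)
$\frac{- 140 V{\left(7,-7 \right)} + \left(4 - 4\right) \frac{10}{7}}{15604} = \frac{- 140 \left(10 - \frac{\sqrt{2} \sqrt{7^{2}}}{3}\right) + \left(4 - 4\right) \frac{10}{7}}{15604} = \left(- 140 \left(10 - \frac{\sqrt{2} \sqrt{49}}{3}\right) + 0 \cdot 10 \cdot \frac{1}{7}\right) \frac{1}{15604} = \left(- 140 \left(10 - \frac{1}{3} \sqrt{2} \cdot 7\right) + 0 \cdot \frac{10}{7}\right) \frac{1}{15604} = \left(- 140 \left(10 - \frac{7 \sqrt{2}}{3}\right) + 0\right) \frac{1}{15604} = \left(\left(-1400 + \frac{980 \sqrt{2}}{3}\right) + 0\right) \frac{1}{15604} = \left(-1400 + \frac{980 \sqrt{2}}{3}\right) \frac{1}{15604} = - \frac{350}{3901} + \frac{245 \sqrt{2}}{11703}$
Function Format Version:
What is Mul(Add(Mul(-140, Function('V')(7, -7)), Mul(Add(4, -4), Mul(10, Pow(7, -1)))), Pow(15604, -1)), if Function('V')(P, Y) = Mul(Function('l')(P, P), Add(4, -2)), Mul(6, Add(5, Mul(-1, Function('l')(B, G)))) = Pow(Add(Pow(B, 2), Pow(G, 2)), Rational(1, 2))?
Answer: Add(Rational(-350, 3901), Mul(Rational(245, 11703), Pow(2, Rational(1, 2)))) ≈ -0.060114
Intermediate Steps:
Function('l')(B, G) = Add(5, Mul(Rational(-1, 6), Pow(Add(Pow(B, 2), Pow(G, 2)), Rational(1, 2))))
Function('V')(P, Y) = Add(10, Mul(Rational(-1, 3), Pow(2, Rational(1, 2)), Pow(Pow(P, 2), Rational(1, 2)))) (Function('V')(P, Y) = Mul(Add(5, Mul(Rational(-1, 6), Pow(Add(Pow(P, 2), Pow(P, 2)), Rational(1, 2)))), Add(4, -2)) = Mul(Add(5, Mul(Rational(-1, 6), Pow(Mul(2, Pow(P, 2)), Rational(1, 2)))), 2) = Mul(Add(5, Mul(Rational(-1, 6), Mul(Pow(2, Rational(1, 2)), Pow(Pow(P, 2), Rational(1, 2))))), 2) = Mul(Add(5, Mul(Rational(-1, 6), Pow(2, Rational(1, 2)), Pow(Pow(P, 2), Rational(1, 2)))), 2) = Add(10, Mul(Rational(-1, 3), Pow(2, Rational(1, 2)), Pow(Pow(P, 2), Rational(1, 2)))))
Mul(Add(Mul(-140, Function('V')(7, -7)), Mul(Add(4, -4), Mul(10, Pow(7, -1)))), Pow(15604, -1)) = Mul(Add(Mul(-140, Add(10, Mul(Rational(-1, 3), Pow(2, Rational(1, 2)), Pow(Pow(7, 2), Rational(1, 2))))), Mul(Add(4, -4), Mul(10, Pow(7, -1)))), Pow(15604, -1)) = Mul(Add(Mul(-140, Add(10, Mul(Rational(-1, 3), Pow(2, Rational(1, 2)), Pow(49, Rational(1, 2))))), Mul(0, Mul(10, Rational(1, 7)))), Rational(1, 15604)) = Mul(Add(Mul(-140, Add(10, Mul(Rational(-1, 3), Pow(2, Rational(1, 2)), 7))), Mul(0, Rational(10, 7))), Rational(1, 15604)) = Mul(Add(Mul(-140, Add(10, Mul(Rational(-7, 3), Pow(2, Rational(1, 2))))), 0), Rational(1, 15604)) = Mul(Add(Add(-1400, Mul(Rational(980, 3), Pow(2, Rational(1, 2)))), 0), Rational(1, 15604)) = Mul(Add(-1400, Mul(Rational(980, 3), Pow(2, Rational(1, 2)))), Rational(1, 15604)) = Add(Rational(-350, 3901), Mul(Rational(245, 11703), Pow(2, Rational(1, 2))))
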